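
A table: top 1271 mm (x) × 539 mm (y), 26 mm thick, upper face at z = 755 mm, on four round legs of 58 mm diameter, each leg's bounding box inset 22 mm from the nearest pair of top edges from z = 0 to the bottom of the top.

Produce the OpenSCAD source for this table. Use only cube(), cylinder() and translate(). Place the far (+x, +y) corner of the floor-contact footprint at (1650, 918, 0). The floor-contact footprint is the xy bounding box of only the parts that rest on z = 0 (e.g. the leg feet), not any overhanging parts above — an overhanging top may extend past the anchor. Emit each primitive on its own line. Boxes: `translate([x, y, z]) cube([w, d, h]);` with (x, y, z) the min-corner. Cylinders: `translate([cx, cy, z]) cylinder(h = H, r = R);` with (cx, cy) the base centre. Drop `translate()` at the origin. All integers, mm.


translate([401, 401, 729]) cube([1271, 539, 26]);
translate([452, 452, 0]) cylinder(h = 729, r = 29);
translate([1621, 452, 0]) cylinder(h = 729, r = 29);
translate([452, 889, 0]) cylinder(h = 729, r = 29);
translate([1621, 889, 0]) cylinder(h = 729, r = 29);


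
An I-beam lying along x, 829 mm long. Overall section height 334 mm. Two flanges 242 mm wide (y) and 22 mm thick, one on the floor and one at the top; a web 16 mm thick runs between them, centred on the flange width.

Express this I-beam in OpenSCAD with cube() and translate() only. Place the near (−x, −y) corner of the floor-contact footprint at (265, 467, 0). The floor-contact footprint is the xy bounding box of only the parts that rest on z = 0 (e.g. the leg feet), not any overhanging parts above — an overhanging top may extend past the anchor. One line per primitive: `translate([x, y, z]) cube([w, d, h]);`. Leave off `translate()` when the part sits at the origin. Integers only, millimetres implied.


translate([265, 467, 0]) cube([829, 242, 22]);
translate([265, 580, 22]) cube([829, 16, 290]);
translate([265, 467, 312]) cube([829, 242, 22]);


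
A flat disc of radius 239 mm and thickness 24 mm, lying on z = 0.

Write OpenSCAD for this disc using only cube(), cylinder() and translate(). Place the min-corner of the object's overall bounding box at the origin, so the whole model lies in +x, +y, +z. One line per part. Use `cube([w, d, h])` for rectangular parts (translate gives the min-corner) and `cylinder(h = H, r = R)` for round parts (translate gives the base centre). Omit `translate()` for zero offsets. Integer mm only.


translate([239, 239, 0]) cylinder(h = 24, r = 239);


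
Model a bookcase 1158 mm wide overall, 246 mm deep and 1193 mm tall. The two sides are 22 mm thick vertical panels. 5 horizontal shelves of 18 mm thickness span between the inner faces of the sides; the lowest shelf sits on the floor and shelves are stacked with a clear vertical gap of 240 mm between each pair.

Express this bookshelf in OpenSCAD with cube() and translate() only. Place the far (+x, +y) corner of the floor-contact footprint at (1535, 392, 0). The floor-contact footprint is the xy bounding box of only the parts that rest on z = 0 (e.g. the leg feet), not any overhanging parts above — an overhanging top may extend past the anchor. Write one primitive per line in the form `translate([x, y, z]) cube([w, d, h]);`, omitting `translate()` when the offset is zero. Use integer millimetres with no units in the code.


translate([377, 146, 0]) cube([22, 246, 1193]);
translate([1513, 146, 0]) cube([22, 246, 1193]);
translate([399, 146, 0]) cube([1114, 246, 18]);
translate([399, 146, 258]) cube([1114, 246, 18]);
translate([399, 146, 516]) cube([1114, 246, 18]);
translate([399, 146, 774]) cube([1114, 246, 18]);
translate([399, 146, 1032]) cube([1114, 246, 18]);


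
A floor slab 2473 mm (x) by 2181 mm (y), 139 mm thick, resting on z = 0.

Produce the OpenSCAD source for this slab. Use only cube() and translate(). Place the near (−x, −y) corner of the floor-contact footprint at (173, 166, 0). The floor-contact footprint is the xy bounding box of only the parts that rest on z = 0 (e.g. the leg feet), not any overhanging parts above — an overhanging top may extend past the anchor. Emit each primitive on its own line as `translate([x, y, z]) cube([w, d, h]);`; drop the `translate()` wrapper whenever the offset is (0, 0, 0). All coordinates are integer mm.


translate([173, 166, 0]) cube([2473, 2181, 139]);


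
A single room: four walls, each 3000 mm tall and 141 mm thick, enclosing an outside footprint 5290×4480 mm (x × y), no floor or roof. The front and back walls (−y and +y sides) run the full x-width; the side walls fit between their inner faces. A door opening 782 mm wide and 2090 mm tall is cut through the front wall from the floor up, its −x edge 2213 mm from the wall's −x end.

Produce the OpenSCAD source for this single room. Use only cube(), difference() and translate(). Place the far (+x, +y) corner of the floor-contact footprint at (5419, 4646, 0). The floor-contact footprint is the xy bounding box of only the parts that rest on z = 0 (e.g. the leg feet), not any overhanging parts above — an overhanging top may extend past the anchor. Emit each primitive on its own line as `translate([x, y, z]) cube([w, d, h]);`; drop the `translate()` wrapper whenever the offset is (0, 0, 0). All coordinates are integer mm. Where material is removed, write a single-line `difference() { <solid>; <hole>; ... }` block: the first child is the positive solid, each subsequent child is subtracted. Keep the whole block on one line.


difference() { translate([129, 166, 0]) cube([5290, 141, 3000]); translate([2342, 166, 0]) cube([782, 141, 2090]); }
translate([129, 4505, 0]) cube([5290, 141, 3000]);
translate([129, 307, 0]) cube([141, 4198, 3000]);
translate([5278, 307, 0]) cube([141, 4198, 3000]);


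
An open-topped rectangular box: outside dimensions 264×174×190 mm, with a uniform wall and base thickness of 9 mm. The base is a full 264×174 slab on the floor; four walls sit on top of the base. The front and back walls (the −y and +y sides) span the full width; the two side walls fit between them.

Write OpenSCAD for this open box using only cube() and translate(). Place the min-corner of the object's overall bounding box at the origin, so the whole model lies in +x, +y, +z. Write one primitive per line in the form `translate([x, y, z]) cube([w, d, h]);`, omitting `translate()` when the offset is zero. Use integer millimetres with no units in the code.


cube([264, 174, 9]);
translate([0, 0, 9]) cube([264, 9, 181]);
translate([0, 165, 9]) cube([264, 9, 181]);
translate([0, 9, 9]) cube([9, 156, 181]);
translate([255, 9, 9]) cube([9, 156, 181]);


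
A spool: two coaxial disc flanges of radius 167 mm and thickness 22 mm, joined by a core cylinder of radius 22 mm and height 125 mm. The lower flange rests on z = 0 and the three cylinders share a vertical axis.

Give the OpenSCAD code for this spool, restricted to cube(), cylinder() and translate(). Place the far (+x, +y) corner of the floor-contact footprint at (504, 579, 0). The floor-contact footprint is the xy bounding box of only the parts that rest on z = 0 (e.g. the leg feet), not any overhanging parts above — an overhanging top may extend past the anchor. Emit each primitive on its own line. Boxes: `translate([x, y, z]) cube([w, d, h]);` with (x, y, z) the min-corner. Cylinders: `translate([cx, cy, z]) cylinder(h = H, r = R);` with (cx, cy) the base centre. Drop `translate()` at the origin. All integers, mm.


translate([337, 412, 0]) cylinder(h = 22, r = 167);
translate([337, 412, 22]) cylinder(h = 125, r = 22);
translate([337, 412, 147]) cylinder(h = 22, r = 167);


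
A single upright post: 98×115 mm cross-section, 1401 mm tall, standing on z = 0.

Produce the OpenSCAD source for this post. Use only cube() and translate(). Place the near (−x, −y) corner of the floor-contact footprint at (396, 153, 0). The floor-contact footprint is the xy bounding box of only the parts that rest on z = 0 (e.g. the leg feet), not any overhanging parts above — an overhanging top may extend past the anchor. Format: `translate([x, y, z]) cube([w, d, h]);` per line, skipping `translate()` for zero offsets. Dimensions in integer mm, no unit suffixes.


translate([396, 153, 0]) cube([98, 115, 1401]);


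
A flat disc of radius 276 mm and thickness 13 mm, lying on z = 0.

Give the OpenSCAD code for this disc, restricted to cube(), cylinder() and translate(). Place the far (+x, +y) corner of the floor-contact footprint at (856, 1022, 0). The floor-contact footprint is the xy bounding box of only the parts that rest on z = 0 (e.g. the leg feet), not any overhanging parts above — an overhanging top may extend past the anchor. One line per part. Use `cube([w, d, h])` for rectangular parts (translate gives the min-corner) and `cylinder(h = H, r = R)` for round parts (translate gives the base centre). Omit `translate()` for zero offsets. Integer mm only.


translate([580, 746, 0]) cylinder(h = 13, r = 276);


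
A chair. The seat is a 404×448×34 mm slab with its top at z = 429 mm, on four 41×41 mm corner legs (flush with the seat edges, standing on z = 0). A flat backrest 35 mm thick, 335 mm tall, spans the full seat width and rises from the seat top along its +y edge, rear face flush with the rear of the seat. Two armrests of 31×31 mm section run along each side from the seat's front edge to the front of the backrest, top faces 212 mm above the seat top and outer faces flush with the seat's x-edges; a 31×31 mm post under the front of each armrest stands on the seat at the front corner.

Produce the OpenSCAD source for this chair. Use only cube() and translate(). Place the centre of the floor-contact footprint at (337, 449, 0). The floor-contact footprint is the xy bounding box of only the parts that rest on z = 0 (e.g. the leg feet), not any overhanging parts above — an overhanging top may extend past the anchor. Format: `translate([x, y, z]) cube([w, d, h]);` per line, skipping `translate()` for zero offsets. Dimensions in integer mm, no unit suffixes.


// leg_h = 429 - 34 = 395
// arm post h = 212 - 31 = 181
translate([135, 225, 395]) cube([404, 448, 34]);
translate([135, 225, 0]) cube([41, 41, 395]);
translate([498, 225, 0]) cube([41, 41, 395]);
translate([135, 632, 0]) cube([41, 41, 395]);
translate([498, 632, 0]) cube([41, 41, 395]);
translate([135, 638, 429]) cube([404, 35, 335]);
translate([135, 225, 610]) cube([31, 413, 31]);
translate([508, 225, 610]) cube([31, 413, 31]);
translate([135, 225, 429]) cube([31, 31, 181]);
translate([508, 225, 429]) cube([31, 31, 181]);


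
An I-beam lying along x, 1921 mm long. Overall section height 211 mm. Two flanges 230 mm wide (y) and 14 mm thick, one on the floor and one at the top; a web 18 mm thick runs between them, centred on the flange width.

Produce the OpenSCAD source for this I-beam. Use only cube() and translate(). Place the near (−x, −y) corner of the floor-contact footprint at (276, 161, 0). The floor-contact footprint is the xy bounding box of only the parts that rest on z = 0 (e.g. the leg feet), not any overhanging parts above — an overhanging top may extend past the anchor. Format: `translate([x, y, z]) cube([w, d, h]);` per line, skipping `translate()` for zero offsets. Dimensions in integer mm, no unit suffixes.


translate([276, 161, 0]) cube([1921, 230, 14]);
translate([276, 267, 14]) cube([1921, 18, 183]);
translate([276, 161, 197]) cube([1921, 230, 14]);


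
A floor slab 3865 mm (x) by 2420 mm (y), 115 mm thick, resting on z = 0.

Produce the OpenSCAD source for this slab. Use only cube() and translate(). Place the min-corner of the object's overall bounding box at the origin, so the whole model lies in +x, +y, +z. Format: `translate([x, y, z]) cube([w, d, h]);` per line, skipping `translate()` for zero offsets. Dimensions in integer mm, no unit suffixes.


cube([3865, 2420, 115]);


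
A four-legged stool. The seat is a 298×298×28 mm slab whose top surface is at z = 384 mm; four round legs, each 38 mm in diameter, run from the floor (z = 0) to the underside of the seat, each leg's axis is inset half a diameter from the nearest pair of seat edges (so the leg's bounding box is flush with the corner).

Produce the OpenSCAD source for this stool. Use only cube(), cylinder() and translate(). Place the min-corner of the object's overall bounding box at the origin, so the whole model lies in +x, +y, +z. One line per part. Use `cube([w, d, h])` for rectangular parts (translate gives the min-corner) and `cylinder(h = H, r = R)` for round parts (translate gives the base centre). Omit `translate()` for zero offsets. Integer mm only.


translate([0, 0, 356]) cube([298, 298, 28]);
translate([19, 19, 0]) cylinder(h = 356, r = 19);
translate([279, 19, 0]) cylinder(h = 356, r = 19);
translate([19, 279, 0]) cylinder(h = 356, r = 19);
translate([279, 279, 0]) cylinder(h = 356, r = 19);


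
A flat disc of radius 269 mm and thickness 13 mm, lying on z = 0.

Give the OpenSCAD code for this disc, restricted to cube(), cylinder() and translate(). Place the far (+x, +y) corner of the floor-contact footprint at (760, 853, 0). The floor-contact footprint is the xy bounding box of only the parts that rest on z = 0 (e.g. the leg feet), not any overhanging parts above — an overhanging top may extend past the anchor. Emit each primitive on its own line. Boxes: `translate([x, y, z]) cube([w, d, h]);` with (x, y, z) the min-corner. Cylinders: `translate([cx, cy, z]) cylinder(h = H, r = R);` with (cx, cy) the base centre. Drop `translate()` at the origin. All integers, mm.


translate([491, 584, 0]) cylinder(h = 13, r = 269);


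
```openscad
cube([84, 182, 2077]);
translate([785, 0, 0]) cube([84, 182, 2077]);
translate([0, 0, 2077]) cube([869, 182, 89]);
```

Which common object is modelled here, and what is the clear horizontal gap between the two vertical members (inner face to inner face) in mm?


A door frame. The clear opening width is 701 mm.

Two 2077 mm tall posts with a header on top — a door frame. The left jamb is 84 mm wide at x = 0; the right jamb starts at x = 785. The clear opening is 785 − 84 = 701 mm.


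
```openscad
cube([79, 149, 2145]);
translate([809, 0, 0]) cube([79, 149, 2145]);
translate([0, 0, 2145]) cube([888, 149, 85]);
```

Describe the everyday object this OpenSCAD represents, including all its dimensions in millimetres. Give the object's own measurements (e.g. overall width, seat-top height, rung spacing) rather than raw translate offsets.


A door frame. The clear opening is 730 mm wide and 2145 mm high. Two 79 mm wide jambs, 149 mm deep, stand either side of the opening from the floor to the top of the opening. A 85 mm thick head sits across the top of both jambs, spanning the full outside width of the frame.


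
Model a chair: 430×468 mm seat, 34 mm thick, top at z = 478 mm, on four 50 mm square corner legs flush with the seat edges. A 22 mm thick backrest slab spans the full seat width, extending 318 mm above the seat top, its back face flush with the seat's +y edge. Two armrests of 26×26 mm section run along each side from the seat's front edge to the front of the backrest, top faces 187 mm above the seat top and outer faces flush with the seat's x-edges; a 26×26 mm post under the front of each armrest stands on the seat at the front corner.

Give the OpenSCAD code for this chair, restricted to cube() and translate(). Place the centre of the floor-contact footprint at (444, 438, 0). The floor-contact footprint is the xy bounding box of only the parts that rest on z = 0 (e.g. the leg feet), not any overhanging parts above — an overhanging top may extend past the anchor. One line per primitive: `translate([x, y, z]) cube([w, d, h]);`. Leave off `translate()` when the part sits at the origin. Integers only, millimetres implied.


translate([229, 204, 444]) cube([430, 468, 34]);
translate([229, 204, 0]) cube([50, 50, 444]);
translate([609, 204, 0]) cube([50, 50, 444]);
translate([229, 622, 0]) cube([50, 50, 444]);
translate([609, 622, 0]) cube([50, 50, 444]);
translate([229, 650, 478]) cube([430, 22, 318]);
translate([229, 204, 639]) cube([26, 446, 26]);
translate([633, 204, 639]) cube([26, 446, 26]);
translate([229, 204, 478]) cube([26, 26, 161]);
translate([633, 204, 478]) cube([26, 26, 161]);


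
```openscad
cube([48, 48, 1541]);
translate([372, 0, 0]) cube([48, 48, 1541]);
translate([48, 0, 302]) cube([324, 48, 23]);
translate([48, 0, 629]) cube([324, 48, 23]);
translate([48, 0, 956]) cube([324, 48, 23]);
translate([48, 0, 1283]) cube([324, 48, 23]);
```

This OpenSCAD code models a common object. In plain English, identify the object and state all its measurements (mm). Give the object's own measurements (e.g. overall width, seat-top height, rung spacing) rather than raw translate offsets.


A straight ladder. Two 48×48 mm vertical rails, 1541 mm tall, stand 420 mm apart (outside-to-outside) with their front faces coplanar on the −y side. 4 rungs, each 48 mm deep and 23 mm tall, span between the inner faces of the rails, front faces flush with the rails. The lowest rung's underside is at z = 302 mm and rungs are spaced 327 mm apart (underside to underside).


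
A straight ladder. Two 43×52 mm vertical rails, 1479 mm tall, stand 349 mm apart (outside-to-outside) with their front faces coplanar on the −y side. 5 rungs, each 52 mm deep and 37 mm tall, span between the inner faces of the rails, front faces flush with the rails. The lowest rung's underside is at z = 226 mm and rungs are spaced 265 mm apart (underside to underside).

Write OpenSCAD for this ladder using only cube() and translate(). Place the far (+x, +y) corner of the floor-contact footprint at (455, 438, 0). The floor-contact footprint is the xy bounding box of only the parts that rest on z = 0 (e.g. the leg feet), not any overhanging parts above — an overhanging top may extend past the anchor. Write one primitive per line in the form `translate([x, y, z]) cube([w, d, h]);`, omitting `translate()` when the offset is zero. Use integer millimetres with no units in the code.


translate([106, 386, 0]) cube([43, 52, 1479]);
translate([412, 386, 0]) cube([43, 52, 1479]);
translate([149, 386, 226]) cube([263, 52, 37]);
translate([149, 386, 491]) cube([263, 52, 37]);
translate([149, 386, 756]) cube([263, 52, 37]);
translate([149, 386, 1021]) cube([263, 52, 37]);
translate([149, 386, 1286]) cube([263, 52, 37]);


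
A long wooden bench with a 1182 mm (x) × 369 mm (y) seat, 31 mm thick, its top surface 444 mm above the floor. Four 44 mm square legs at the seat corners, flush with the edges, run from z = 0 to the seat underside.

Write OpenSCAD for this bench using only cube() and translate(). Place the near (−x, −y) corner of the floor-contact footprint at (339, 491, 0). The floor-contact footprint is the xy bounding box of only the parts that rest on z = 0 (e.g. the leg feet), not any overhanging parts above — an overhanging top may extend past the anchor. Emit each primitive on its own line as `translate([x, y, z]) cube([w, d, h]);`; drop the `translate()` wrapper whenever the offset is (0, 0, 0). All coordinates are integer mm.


translate([339, 491, 413]) cube([1182, 369, 31]);
translate([339, 491, 0]) cube([44, 44, 413]);
translate([339, 816, 0]) cube([44, 44, 413]);
translate([1477, 491, 0]) cube([44, 44, 413]);
translate([1477, 816, 0]) cube([44, 44, 413]);


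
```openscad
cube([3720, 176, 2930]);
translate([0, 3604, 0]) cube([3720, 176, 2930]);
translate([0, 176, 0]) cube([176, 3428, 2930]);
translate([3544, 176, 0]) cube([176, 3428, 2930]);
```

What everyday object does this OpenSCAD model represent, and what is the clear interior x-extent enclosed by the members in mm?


A house (or room) frame. The interior width is 3368 mm.

Four 2930 mm walls enclosing a rectangle with no floor or roof — a room or house frame. Outside width is 3720 mm and wall thickness is 176 mm, so the interior width is 3720 − 2 × 176 = 3368 mm.


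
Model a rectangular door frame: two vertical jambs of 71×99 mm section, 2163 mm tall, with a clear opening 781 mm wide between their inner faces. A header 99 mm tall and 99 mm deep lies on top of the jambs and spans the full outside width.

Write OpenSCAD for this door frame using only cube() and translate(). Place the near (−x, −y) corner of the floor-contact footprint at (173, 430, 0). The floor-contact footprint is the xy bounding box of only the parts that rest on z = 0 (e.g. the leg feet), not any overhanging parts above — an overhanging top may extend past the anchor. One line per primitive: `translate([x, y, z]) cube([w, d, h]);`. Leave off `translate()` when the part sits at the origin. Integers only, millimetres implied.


translate([173, 430, 0]) cube([71, 99, 2163]);
translate([1025, 430, 0]) cube([71, 99, 2163]);
translate([173, 430, 2163]) cube([923, 99, 99]);


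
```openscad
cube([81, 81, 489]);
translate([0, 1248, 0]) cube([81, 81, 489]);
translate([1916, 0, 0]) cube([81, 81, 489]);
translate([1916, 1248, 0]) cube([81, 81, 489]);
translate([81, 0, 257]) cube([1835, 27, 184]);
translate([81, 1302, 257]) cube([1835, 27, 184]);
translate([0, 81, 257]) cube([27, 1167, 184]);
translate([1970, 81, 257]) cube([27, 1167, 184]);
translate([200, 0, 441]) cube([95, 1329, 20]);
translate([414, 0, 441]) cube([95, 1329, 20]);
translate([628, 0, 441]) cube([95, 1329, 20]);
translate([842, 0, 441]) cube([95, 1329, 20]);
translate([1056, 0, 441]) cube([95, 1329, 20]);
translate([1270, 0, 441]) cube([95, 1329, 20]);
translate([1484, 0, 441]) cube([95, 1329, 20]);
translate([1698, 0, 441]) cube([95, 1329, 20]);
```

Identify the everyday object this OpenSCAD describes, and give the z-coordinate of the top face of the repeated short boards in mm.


A bed frame. The slat-top height is 461 mm.

Four posts, four rails, and a row of slats — a bed frame. Slats sit on the rails at z = 257 + 184 = 441; with slat thickness 20, the top is 461 mm.


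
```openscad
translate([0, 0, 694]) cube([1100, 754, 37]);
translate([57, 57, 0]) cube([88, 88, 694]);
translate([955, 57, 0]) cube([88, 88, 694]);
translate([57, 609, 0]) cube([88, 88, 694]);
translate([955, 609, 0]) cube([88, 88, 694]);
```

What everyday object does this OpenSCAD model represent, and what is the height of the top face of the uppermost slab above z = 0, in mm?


A table. The table height is 731 mm.

A 1100×754×37 slab sits at z = 694 on four 88 mm square posts — a table. The top surface is at 694 + 37 = 731 mm.


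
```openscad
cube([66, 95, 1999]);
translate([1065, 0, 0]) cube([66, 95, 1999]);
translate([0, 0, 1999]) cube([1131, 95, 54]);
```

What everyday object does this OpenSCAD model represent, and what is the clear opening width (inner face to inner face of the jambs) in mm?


A door frame. The clear opening width is 999 mm.

Two 1999 mm tall posts with a header on top — a door frame. The left jamb is 66 mm wide at x = 0; the right jamb starts at x = 1065. The clear opening is 1065 − 66 = 999 mm.


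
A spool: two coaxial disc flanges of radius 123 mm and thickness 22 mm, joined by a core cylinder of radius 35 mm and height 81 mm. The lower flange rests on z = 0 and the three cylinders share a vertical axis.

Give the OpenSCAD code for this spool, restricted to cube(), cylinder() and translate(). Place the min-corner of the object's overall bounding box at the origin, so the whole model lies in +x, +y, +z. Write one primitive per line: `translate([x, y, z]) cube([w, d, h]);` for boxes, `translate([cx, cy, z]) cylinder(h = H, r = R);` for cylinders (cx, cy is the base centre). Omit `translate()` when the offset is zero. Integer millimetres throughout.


translate([123, 123, 0]) cylinder(h = 22, r = 123);
translate([123, 123, 22]) cylinder(h = 81, r = 35);
translate([123, 123, 103]) cylinder(h = 22, r = 123);


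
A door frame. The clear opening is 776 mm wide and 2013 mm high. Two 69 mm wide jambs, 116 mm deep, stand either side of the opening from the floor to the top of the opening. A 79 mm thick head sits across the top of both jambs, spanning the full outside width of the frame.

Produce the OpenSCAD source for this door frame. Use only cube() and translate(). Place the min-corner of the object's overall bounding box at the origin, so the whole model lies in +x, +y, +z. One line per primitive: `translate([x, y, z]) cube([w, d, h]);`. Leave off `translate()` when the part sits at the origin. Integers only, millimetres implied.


cube([69, 116, 2013]);
translate([845, 0, 0]) cube([69, 116, 2013]);
translate([0, 0, 2013]) cube([914, 116, 79]);


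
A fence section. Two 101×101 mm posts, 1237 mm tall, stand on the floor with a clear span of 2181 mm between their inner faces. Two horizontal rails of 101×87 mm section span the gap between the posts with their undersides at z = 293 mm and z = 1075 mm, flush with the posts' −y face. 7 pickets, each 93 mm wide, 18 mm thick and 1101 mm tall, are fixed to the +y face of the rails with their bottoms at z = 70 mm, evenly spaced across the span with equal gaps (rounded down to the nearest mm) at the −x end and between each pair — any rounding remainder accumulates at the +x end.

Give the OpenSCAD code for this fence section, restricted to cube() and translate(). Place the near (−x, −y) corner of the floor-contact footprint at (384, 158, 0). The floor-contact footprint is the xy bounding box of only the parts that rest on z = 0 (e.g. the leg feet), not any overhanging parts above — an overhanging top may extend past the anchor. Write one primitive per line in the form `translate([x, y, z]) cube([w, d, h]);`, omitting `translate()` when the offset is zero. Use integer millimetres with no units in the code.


translate([384, 158, 0]) cube([101, 101, 1237]);
translate([2666, 158, 0]) cube([101, 101, 1237]);
translate([485, 158, 293]) cube([2181, 101, 87]);
translate([485, 158, 1075]) cube([2181, 101, 87]);
translate([676, 259, 70]) cube([93, 18, 1101]);
translate([960, 259, 70]) cube([93, 18, 1101]);
translate([1244, 259, 70]) cube([93, 18, 1101]);
translate([1528, 259, 70]) cube([93, 18, 1101]);
translate([1812, 259, 70]) cube([93, 18, 1101]);
translate([2096, 259, 70]) cube([93, 18, 1101]);
translate([2380, 259, 70]) cube([93, 18, 1101]);


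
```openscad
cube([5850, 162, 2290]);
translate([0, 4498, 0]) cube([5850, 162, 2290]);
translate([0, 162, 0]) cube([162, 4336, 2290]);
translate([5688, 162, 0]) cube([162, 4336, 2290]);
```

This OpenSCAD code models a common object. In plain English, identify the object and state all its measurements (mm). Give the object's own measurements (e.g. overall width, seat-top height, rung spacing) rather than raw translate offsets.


The wall frame of a small rectangular building: four walls, each 2290 mm tall and 162 mm thick, enclosing a footprint 5850 mm (x) by 4660 mm (y) outside-to-outside, with no floor or roof. The front and back walls (the −y and +y sides) span the full width; the two side walls fit between them.


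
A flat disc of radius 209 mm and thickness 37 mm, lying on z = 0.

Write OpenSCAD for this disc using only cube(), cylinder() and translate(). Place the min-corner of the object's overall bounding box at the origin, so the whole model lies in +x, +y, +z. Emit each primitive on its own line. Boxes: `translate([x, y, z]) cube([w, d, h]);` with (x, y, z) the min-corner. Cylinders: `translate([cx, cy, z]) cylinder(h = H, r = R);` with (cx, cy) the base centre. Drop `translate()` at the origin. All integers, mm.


translate([209, 209, 0]) cylinder(h = 37, r = 209);


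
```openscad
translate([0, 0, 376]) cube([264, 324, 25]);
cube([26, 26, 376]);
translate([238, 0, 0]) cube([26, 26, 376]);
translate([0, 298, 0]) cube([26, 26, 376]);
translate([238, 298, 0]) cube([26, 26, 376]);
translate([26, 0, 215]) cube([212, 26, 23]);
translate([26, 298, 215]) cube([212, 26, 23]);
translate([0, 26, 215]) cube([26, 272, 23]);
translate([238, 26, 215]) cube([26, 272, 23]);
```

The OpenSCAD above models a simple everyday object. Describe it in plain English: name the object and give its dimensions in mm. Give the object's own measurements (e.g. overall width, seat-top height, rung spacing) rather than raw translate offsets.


A simple wooden stool: a rectangular seat 264 mm (x) by 324 mm (y), 25 mm thick, top face at z = 401 mm, on four square legs, each 26×26 mm in cross-section. The legs rest on z = 0, each flush with a corner of the seat. Four stretchers, 26 mm wide and 23 mm tall, connect adjacent legs with their undersides at z = 215 mm, each running between the inner faces of the legs it joins and aligned with the legs' outer faces on the other axis.


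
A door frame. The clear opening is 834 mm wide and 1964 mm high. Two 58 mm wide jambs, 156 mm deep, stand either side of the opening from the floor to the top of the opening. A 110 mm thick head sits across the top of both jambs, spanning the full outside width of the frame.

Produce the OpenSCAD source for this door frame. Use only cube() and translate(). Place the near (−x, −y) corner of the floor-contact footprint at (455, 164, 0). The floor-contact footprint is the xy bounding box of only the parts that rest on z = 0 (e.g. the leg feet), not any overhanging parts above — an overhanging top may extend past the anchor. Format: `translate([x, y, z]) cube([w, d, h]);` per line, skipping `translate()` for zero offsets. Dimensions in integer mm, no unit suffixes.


translate([455, 164, 0]) cube([58, 156, 1964]);
translate([1347, 164, 0]) cube([58, 156, 1964]);
translate([455, 164, 1964]) cube([950, 156, 110]);


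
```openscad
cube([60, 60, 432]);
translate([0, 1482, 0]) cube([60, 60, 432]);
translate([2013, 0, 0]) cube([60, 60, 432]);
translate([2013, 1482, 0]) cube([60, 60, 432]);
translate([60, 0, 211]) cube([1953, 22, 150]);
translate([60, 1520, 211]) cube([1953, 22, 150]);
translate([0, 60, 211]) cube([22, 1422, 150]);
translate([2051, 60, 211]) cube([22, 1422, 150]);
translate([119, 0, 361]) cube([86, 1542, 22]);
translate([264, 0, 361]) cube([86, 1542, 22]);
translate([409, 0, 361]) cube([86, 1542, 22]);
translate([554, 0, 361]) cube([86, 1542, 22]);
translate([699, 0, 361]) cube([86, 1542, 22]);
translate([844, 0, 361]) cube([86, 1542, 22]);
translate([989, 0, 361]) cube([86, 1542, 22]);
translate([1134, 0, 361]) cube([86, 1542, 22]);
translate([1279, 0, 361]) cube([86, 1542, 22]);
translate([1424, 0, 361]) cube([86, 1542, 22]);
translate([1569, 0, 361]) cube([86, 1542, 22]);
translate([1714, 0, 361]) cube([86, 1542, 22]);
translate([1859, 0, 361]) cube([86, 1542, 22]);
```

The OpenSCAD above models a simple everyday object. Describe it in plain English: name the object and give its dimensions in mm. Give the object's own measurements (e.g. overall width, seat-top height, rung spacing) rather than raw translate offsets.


A bed frame 2073 mm long (x) by 1542 mm wide (y). Four 60×60 mm corner posts, 432 mm tall, at the corners of the footprint. Four rails of 22 mm thickness and 150 mm height run between adjacent posts with their undersides at z = 211 mm, their outer faces flush with the outside of the frame (the two x-running rails run between the posts' inner faces; the two y-running rails run between the posts' inner faces). 13 slats, each 86 mm wide (x) and 22 mm thick, lie across the top of the two x-running rails, running the full 1542 mm width of the frame in y; along x they sit between the end posts with a 59 mm gap after the −x posts and between neighbouring slats, leaving 68 mm before the +x posts.


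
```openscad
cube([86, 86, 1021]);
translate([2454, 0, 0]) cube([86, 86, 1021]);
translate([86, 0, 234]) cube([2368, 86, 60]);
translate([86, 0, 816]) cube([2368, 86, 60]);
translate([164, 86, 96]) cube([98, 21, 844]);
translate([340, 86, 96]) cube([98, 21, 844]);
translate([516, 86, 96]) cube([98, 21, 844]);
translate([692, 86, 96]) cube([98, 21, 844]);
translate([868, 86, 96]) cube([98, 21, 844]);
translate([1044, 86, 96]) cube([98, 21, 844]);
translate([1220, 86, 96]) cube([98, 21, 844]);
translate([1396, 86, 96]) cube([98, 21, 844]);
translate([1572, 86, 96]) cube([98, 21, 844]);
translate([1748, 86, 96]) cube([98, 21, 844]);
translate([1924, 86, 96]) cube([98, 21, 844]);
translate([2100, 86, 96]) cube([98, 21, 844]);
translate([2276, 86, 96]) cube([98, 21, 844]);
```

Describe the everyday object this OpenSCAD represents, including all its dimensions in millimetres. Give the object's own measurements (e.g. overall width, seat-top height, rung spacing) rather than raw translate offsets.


A fence section. Two 86×86 mm posts, 1021 mm tall, stand on the floor with a clear span of 2368 mm between their inner faces. Two horizontal rails of 86×60 mm section span the gap between the posts with their undersides at z = 234 mm and z = 816 mm, flush with the posts' −y face. 13 pickets, each 98 mm wide, 21 mm thick and 844 mm tall, are fixed to the +y face of the rails with their bottoms at z = 96 mm, spaced across the span with a 78 mm gap after the −x post and between neighbouring pickets, with 80 mm left before the +x post.


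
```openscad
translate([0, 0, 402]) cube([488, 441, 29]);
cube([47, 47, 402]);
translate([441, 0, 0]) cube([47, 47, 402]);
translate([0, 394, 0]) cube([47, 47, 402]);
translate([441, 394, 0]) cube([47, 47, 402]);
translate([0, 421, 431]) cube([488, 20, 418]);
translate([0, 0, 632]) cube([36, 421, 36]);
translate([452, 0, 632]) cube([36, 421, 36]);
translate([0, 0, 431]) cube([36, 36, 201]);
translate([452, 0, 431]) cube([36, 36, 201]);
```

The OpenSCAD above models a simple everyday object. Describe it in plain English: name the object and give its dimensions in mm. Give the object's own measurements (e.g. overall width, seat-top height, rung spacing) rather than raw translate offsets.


A chair. The seat is a 488×441×29 mm slab with its top at z = 431 mm, on four 47×47 mm corner legs (flush with the seat edges, standing on z = 0). A flat backrest 20 mm thick, 418 mm tall, spans the full seat width and rises from the seat top along its +y edge, rear face flush with the rear of the seat. Two armrests of 36×36 mm section run along each side from the seat's front edge to the front of the backrest, top faces 237 mm above the seat top and outer faces flush with the seat's x-edges; a 36×36 mm post under the front of each armrest stands on the seat at the front corner.


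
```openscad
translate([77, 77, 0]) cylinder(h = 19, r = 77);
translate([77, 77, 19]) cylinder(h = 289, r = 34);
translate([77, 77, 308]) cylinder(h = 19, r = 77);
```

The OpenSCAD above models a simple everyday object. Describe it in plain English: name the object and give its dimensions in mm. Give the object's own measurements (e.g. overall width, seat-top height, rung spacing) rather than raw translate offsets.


A spool: two coaxial disc flanges of radius 77 mm and thickness 19 mm, joined by a core cylinder of radius 34 mm and height 289 mm. The lower flange rests on z = 0 and the three cylinders share a vertical axis.


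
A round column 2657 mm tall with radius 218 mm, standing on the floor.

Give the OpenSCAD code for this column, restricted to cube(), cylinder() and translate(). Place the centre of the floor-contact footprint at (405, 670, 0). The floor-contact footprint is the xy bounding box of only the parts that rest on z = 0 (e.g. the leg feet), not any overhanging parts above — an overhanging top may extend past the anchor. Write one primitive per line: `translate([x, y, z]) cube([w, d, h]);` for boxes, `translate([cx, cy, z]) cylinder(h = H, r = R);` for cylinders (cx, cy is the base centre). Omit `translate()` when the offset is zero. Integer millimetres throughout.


translate([405, 670, 0]) cylinder(h = 2657, r = 218);


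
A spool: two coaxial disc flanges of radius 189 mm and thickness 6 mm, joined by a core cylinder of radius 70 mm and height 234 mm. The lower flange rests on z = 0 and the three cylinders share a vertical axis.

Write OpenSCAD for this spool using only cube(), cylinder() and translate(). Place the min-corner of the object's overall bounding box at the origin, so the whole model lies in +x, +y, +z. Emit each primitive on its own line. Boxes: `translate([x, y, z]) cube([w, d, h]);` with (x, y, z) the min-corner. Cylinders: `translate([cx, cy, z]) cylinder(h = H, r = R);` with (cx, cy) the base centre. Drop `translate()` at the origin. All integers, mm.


translate([189, 189, 0]) cylinder(h = 6, r = 189);
translate([189, 189, 6]) cylinder(h = 234, r = 70);
translate([189, 189, 240]) cylinder(h = 6, r = 189);


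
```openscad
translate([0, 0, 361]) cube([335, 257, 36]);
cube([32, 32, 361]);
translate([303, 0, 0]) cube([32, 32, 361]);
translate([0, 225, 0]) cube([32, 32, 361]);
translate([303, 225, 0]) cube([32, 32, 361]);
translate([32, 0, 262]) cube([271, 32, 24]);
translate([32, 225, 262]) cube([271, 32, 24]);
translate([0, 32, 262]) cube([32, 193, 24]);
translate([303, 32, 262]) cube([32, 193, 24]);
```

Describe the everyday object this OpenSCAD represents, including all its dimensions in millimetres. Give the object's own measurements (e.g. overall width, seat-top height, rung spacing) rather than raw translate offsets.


A four-legged stool. The seat is a 335×257×36 mm slab whose top surface is at z = 397 mm; four square legs, each 32×32 mm in cross-section, run from the floor (z = 0) to the underside of the seat, each flush with a corner of the seat. Four stretchers, 32 mm wide and 24 mm tall, connect adjacent legs with their undersides at z = 262 mm, each running between the inner faces of the legs it joins and aligned with the legs' outer faces on the other axis.


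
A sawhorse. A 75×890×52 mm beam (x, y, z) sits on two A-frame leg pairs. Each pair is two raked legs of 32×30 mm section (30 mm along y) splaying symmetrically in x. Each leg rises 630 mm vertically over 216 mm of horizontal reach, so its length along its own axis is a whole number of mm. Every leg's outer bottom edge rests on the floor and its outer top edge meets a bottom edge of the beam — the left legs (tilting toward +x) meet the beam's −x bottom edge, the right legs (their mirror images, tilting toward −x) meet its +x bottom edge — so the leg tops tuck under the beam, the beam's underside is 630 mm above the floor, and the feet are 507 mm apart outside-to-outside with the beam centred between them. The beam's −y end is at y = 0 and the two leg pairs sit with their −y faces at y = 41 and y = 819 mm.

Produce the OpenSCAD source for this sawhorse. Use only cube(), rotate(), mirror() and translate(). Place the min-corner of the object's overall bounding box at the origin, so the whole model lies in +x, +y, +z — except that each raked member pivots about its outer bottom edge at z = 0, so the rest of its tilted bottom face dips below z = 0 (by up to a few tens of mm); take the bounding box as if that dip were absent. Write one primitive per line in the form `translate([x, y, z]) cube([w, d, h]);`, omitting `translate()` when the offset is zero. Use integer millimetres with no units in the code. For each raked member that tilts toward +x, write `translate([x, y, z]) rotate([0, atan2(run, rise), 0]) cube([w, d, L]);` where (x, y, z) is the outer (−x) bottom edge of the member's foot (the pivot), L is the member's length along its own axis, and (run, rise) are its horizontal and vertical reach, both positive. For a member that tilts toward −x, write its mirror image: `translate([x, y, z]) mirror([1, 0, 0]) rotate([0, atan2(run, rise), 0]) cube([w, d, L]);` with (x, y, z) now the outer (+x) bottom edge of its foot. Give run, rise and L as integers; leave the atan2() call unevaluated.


// leg length = √(216² + 630²) = 666
// right-leg outer foot x = 2·216 + 75 = 507
// beam min-corner = (216, 0, 630)
translate([216, 0, 630]) cube([75, 890, 52]);
translate([0, 41, 0]) rotate([0, atan2(216, 630), 0]) cube([32, 30, 666]);
translate([507, 41, 0]) mirror([1, 0, 0]) rotate([0, atan2(216, 630), 0]) cube([32, 30, 666]);
translate([0, 819, 0]) rotate([0, atan2(216, 630), 0]) cube([32, 30, 666]);
translate([507, 819, 0]) mirror([1, 0, 0]) rotate([0, atan2(216, 630), 0]) cube([32, 30, 666]);


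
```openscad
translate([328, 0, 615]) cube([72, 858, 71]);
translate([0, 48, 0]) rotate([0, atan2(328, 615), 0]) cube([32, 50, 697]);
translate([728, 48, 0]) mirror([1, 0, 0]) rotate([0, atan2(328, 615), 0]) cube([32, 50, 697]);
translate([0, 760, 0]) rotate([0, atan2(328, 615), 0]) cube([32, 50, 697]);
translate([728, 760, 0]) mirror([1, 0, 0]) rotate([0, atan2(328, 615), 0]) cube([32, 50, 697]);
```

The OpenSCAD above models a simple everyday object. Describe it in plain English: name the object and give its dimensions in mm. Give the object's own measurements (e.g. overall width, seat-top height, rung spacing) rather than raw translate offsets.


A sawhorse. A 72×858×71 mm beam (x, y, z) sits on two A-frame leg pairs. Each pair is two raked legs of 32×50 mm section (50 mm along y) splaying symmetrically in x. Each leg rises 615 mm vertically over 328 mm of horizontal reach and is 697 mm long along its own axis. Every leg's outer bottom edge rests on the floor and its outer top edge meets a bottom edge of the beam — the left legs (tilting toward +x) meet the beam's −x bottom edge, the right legs (their mirror images, tilting toward −x) meet its +x bottom edge — so the leg tops tuck under the beam, the beam's underside is 615 mm above the floor, and the feet are 728 mm apart outside-to-outside with the beam centred between them. The two leg pairs are set in 48 mm from either end of the beam.
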